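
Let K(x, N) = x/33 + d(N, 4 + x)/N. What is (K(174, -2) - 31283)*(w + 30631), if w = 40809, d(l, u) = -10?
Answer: -24575360000/11 ≈ -2.2341e+9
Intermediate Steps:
K(x, N) = -10/N + x/33 (K(x, N) = x/33 - 10/N = -10/N + x/33)
(K(174, -2) - 31283)*(w + 30631) = ((-10/(-2) + (1/33)*174) - 31283)*(40809 + 30631) = ((-10*(-1/2) + 58/11) - 31283)*71440 = ((5 + 58/11) - 31283)*71440 = (113/11 - 31283)*71440 = -344000/11*71440 = -24575360000/11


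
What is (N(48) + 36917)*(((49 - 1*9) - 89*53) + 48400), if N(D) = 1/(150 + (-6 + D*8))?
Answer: 852256454971/528 ≈ 1.6141e+9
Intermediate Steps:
N(D) = 1/(144 + 8*D) (N(D) = 1/(150 + (-6 + 8*D)) = 1/(144 + 8*D))
(N(48) + 36917)*(((49 - 1*9) - 89*53) + 48400) = (1/(8*(18 + 48)) + 36917)*(((49 - 1*9) - 89*53) + 48400) = ((⅛)/66 + 36917)*(((49 - 9) - 4717) + 48400) = ((⅛)*(1/66) + 36917)*((40 - 4717) + 48400) = (1/528 + 36917)*(-4677 + 48400) = (19492177/528)*43723 = 852256454971/528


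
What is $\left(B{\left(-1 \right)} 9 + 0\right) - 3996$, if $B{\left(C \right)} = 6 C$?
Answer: $-4050$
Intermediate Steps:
$\left(B{\left(-1 \right)} 9 + 0\right) - 3996 = \left(6 \left(-1\right) 9 + 0\right) - 3996 = \left(\left(-6\right) 9 + 0\right) - 3996 = \left(-54 + 0\right) - 3996 = -54 - 3996 = -4050$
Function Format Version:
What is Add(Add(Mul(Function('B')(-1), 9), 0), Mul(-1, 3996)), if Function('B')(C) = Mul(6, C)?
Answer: -4050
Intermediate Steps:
Add(Add(Mul(Function('B')(-1), 9), 0), Mul(-1, 3996)) = Add(Add(Mul(Mul(6, -1), 9), 0), Mul(-1, 3996)) = Add(Add(Mul(-6, 9), 0), -3996) = Add(Add(-54, 0), -3996) = Add(-54, -3996) = -4050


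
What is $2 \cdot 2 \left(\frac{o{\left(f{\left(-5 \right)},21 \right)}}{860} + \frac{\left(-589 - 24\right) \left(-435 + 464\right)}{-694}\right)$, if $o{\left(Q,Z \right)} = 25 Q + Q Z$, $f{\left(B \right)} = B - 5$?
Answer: $\frac{1496898}{14921} \approx 100.32$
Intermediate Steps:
$f{\left(B \right)} = -5 + B$ ($f{\left(B \right)} = B - 5 = -5 + B$)
$2 \cdot 2 \left(\frac{o{\left(f{\left(-5 \right)},21 \right)}}{860} + \frac{\left(-589 - 24\right) \left(-435 + 464\right)}{-694}\right) = 2 \cdot 2 \left(\frac{\left(-5 - 5\right) \left(25 + 21\right)}{860} + \frac{\left(-589 - 24\right) \left(-435 + 464\right)}{-694}\right) = 4 \left(\left(-10\right) 46 \cdot \frac{1}{860} + \left(-613\right) 29 \left(- \frac{1}{694}\right)\right) = 4 \left(\left(-460\right) \frac{1}{860} - - \frac{17777}{694}\right) = 4 \left(- \frac{23}{43} + \frac{17777}{694}\right) = 4 \cdot \frac{748449}{29842} = \frac{1496898}{14921}$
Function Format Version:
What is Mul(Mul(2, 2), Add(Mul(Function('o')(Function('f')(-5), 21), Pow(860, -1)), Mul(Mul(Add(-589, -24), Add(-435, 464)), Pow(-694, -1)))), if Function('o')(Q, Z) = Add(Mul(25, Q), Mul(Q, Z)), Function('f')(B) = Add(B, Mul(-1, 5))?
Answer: Rational(1496898, 14921) ≈ 100.32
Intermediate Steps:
Function('f')(B) = Add(-5, B) (Function('f')(B) = Add(B, -5) = Add(-5, B))
Mul(Mul(2, 2), Add(Mul(Function('o')(Function('f')(-5), 21), Pow(860, -1)), Mul(Mul(Add(-589, -24), Add(-435, 464)), Pow(-694, -1)))) = Mul(Mul(2, 2), Add(Mul(Mul(Add(-5, -5), Add(25, 21)), Pow(860, -1)), Mul(Mul(Add(-589, -24), Add(-435, 464)), Pow(-694, -1)))) = Mul(4, Add(Mul(Mul(-10, 46), Rational(1, 860)), Mul(Mul(-613, 29), Rational(-1, 694)))) = Mul(4, Add(Mul(-460, Rational(1, 860)), Mul(-17777, Rational(-1, 694)))) = Mul(4, Add(Rational(-23, 43), Rational(17777, 694))) = Mul(4, Rational(748449, 29842)) = Rational(1496898, 14921)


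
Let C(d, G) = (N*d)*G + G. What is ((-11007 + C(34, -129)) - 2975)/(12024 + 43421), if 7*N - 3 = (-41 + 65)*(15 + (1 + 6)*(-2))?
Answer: -217199/388115 ≈ -0.55963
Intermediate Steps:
N = 27/7 (N = 3/7 + ((-41 + 65)*(15 + (1 + 6)*(-2)))/7 = 3/7 + (24*(15 + 7*(-2)))/7 = 3/7 + (24*(15 - 14))/7 = 3/7 + (24*1)/7 = 3/7 + (1/7)*24 = 3/7 + 24/7 = 27/7 ≈ 3.8571)
C(d, G) = G + 27*G*d/7 (C(d, G) = (27*d/7)*G + G = 27*G*d/7 + G = G + 27*G*d/7)
((-11007 + C(34, -129)) - 2975)/(12024 + 43421) = ((-11007 + (1/7)*(-129)*(7 + 27*34)) - 2975)/(12024 + 43421) = ((-11007 + (1/7)*(-129)*(7 + 918)) - 2975)/55445 = ((-11007 + (1/7)*(-129)*925) - 2975)*(1/55445) = ((-11007 - 119325/7) - 2975)*(1/55445) = (-196374/7 - 2975)*(1/55445) = -217199/7*1/55445 = -217199/388115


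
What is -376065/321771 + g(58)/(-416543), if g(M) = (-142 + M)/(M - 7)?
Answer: -887664708809/759511593367 ≈ -1.1687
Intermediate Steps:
g(M) = (-142 + M)/(-7 + M)
-376065/321771 + g(58)/(-416543) = -376065/321771 + ((-142 + 58)/(-7 + 58))/(-416543) = -376065*1/321771 + (-84/51)*(-1/416543) = -125355/107257 + ((1/51)*(-84))*(-1/416543) = -125355/107257 - 28/17*(-1/416543) = -125355/107257 + 28/7081231 = -887664708809/759511593367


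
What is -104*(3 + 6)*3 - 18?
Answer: -2826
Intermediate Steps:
-104*(3 + 6)*3 - 18 = -936*3 - 18 = -104*27 - 18 = -2808 - 18 = -2826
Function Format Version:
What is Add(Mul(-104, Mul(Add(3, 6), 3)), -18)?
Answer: -2826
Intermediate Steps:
Add(Mul(-104, Mul(Add(3, 6), 3)), -18) = Add(Mul(-104, Mul(9, 3)), -18) = Add(Mul(-104, 27), -18) = Add(-2808, -18) = -2826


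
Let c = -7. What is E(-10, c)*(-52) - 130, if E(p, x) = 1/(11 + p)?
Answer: -182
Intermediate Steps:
E(-10, c)*(-52) - 130 = -52/(11 - 10) - 130 = -52/1 - 130 = 1*(-52) - 130 = -52 - 130 = -182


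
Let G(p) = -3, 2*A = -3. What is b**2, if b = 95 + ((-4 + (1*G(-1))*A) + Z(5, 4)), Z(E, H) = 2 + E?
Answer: 42025/4 ≈ 10506.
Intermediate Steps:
A = -3/2 (A = (1/2)*(-3) = -3/2 ≈ -1.5000)
b = 205/2 (b = 95 + ((-4 + (1*(-3))*(-3/2)) + (2 + 5)) = 95 + ((-4 - 3*(-3/2)) + 7) = 95 + ((-4 + 9/2) + 7) = 95 + (1/2 + 7) = 95 + 15/2 = 205/2 ≈ 102.50)
b**2 = (205/2)**2 = 42025/4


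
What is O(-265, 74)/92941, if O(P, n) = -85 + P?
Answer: -350/92941 ≈ -0.0037658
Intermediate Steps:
O(-265, 74)/92941 = (-85 - 265)/92941 = -350*1/92941 = -350/92941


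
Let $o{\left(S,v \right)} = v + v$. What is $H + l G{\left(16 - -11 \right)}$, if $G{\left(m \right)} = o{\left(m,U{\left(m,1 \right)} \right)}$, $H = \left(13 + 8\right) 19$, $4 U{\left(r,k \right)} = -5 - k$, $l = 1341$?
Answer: $-3624$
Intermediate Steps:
$U{\left(r,k \right)} = - \frac{5}{4} - \frac{k}{4}$ ($U{\left(r,k \right)} = \frac{-5 - k}{4} = - \frac{5}{4} - \frac{k}{4}$)
$H = 399$ ($H = 21 \cdot 19 = 399$)
$o{\left(S,v \right)} = 2 v$
$G{\left(m \right)} = -3$ ($G{\left(m \right)} = 2 \left(- \frac{5}{4} - \frac{1}{4}\right) = 2 \left(- \frac{3}{2}\right) = -3$)
$H + l G{\left(16 - -11 \right)} = 399 + 1341 \left(-3\right) = 399 - 4023 = -3624$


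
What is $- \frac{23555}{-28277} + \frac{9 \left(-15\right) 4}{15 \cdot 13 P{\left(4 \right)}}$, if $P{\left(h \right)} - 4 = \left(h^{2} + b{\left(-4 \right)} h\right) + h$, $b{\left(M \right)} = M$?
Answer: $\frac{357937}{735202} \approx 0.48686$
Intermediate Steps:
$P{\left(h \right)} = 4 + h^{2} - 3 h$ ($P{\left(h \right)} = 4 + \left(\left(h^{2} - 4 h\right) + h\right) = 4 + \left(h^{2} - 3 h\right) = 4 + h^{2} - 3 h$)
$- \frac{23555}{-28277} + \frac{9 \left(-15\right) 4}{15 \cdot 13 P{\left(4 \right)}} = - \frac{23555}{-28277} + \frac{9 \left(-15\right) 4}{15 \cdot 13 \left(4 + 4^{2} - 12\right)} = \left(-23555\right) \left(- \frac{1}{28277}\right) + \frac{\left(-135\right) 4}{195 \left(4 + 16 - 12\right)} = \frac{23555}{28277} - \frac{540}{195 \cdot 8} = \frac{23555}{28277} - \frac{540}{1560} = \frac{23555}{28277} - \frac{9}{26} = \frac{357937}{735202}$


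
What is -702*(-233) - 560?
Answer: 163006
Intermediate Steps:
-702*(-233) - 560 = 163566 - 560 = 163006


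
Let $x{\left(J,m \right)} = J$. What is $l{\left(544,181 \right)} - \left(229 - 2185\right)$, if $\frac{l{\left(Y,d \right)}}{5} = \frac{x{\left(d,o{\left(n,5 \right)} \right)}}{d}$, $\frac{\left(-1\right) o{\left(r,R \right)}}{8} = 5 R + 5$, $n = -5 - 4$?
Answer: $1961$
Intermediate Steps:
$n = -9$
$o{\left(r,R \right)} = -40 - 40 R$ ($o{\left(r,R \right)} = - 8 \left(5 R + 5\right) = - 8 \left(5 + 5 R\right) = -40 - 40 R$)
$l{\left(Y,d \right)} = 5$ ($l{\left(Y,d \right)} = 5 \frac{d}{d} = 5 \cdot 1 = 5$)
$l{\left(544,181 \right)} - \left(229 - 2185\right) = 5 - \left(229 - 2185\right) = 5 - -1956 = 5 + 1956 = 1961$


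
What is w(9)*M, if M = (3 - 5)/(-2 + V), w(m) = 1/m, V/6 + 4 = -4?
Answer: 1/225 ≈ 0.0044444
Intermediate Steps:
V = -48 (V = -24 + 6*(-4) = -24 - 24 = -48)
M = 1/25 (M = (3 - 5)/(-2 - 48) = -2/(-50) = -2*(-1/50) = 1/25 ≈ 0.040000)
w(9)*M = (1/25)/9 = (⅑)*(1/25) = 1/225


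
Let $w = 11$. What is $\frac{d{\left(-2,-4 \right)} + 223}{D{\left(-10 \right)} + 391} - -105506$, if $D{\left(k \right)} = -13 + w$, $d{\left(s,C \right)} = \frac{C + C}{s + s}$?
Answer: $\frac{41042059}{389} \approx 1.0551 \cdot 10^{5}$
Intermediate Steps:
$d{\left(s,C \right)} = \frac{C}{s}$ ($d{\left(s,C \right)} = \frac{2 C}{2 s} = 2 C \frac{1}{2 s} = \frac{C}{s}$)
$D{\left(k \right)} = -2$ ($D{\left(k \right)} = -13 + 11 = -2$)
$\frac{d{\left(-2,-4 \right)} + 223}{D{\left(-10 \right)} + 391} - -105506 = \frac{- \frac{4}{-2} + 223}{-2 + 391} - -105506 = \frac{\left(-4\right) \left(- \frac{1}{2}\right) + 223}{389} + 105506 = \left(2 + 223\right) \frac{1}{389} + 105506 = 225 \cdot \frac{1}{389} + 105506 = \frac{225}{389} + 105506 = \frac{41042059}{389}$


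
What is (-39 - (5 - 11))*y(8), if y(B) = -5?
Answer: 165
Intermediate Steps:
(-39 - (5 - 11))*y(8) = (-39 - (5 - 11))*(-5) = (-39 - 1*(-6))*(-5) = (-39 + 6)*(-5) = -33*(-5) = 165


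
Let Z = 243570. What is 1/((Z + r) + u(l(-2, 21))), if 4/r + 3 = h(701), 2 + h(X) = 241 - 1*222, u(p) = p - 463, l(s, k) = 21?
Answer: 7/1701898 ≈ 4.1131e-6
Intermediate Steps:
u(p) = -463 + p
h(X) = 17 (h(X) = -2 + (241 - 1*222) = -2 + (241 - 222) = -2 + 19 = 17)
r = 2/7 (r = 4/(-3 + 17) = 4/14 = 4*(1/14) = 2/7 ≈ 0.28571)
1/((Z + r) + u(l(-2, 21))) = 1/((243570 + 2/7) + (-463 + 21)) = 1/(1704992/7 - 442) = 1/(1701898/7) = 7/1701898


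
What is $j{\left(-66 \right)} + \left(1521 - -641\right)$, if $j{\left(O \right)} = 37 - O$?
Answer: $2265$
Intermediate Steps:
$j{\left(-66 \right)} + \left(1521 - -641\right) = \left(37 - -66\right) + \left(1521 - -641\right) = \left(37 + 66\right) + \left(1521 + 641\right) = 103 + 2162 = 2265$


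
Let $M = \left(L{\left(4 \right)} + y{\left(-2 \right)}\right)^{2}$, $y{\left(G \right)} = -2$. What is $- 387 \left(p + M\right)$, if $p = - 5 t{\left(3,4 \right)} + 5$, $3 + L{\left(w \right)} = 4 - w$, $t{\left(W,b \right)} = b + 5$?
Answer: $5805$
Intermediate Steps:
$t{\left(W,b \right)} = 5 + b$
$L{\left(w \right)} = 1 - w$ ($L{\left(w \right)} = -3 - \left(-4 + w\right) = 1 - w$)
$p = -40$ ($p = - 5 \left(5 + 4\right) + 5 = \left(-5\right) 9 + 5 = -45 + 5 = -40$)
$M = 25$ ($M = \left(\left(1 - 4\right) - 2\right)^{2} = \left(-3 - 2\right)^{2} = \left(-5\right)^{2} = 25$)
$- 387 \left(p + M\right) = - 387 \left(-40 + 25\right) = \left(-387\right) \left(-15\right) = 5805$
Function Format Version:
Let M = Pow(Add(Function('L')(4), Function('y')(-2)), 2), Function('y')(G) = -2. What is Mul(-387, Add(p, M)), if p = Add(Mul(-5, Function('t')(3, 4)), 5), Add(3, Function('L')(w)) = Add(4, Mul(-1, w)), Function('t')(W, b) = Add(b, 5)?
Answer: 5805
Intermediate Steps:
Function('t')(W, b) = Add(5, b)
Function('L')(w) = Add(1, Mul(-1, w)) (Function('L')(w) = Add(-3, Add(4, Mul(-1, w))) = Add(1, Mul(-1, w)))
p = -40 (p = Add(Mul(-5, Add(5, 4)), 5) = Add(Mul(-5, 9), 5) = Add(-45, 5) = -40)
M = 25 (M = Pow(Add(Add(1, Mul(-1, 4)), -2), 2) = Pow(Add(Add(1, -4), -2), 2) = Pow(Add(-3, -2), 2) = Pow(-5, 2) = 25)
Mul(-387, Add(p, M)) = Mul(-387, Add(-40, 25)) = Mul(-387, -15) = 5805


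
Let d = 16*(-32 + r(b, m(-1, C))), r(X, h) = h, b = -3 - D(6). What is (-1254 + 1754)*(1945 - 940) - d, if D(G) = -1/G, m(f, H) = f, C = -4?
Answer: 503028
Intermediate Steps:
b = -17/6 (b = -3 - (-1)/6 = -3 - 1*(-⅙) = -3 + ⅙ = -17/6 ≈ -2.8333)
d = -528 (d = 16*(-32 - 1) = 16*(-33) = -528)
(-1254 + 1754)*(1945 - 940) - d = (-1254 + 1754)*(1945 - 940) - 1*(-528) = 500*1005 + 528 = 502500 + 528 = 503028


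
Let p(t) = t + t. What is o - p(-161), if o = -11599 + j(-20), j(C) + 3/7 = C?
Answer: -79082/7 ≈ -11297.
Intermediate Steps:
p(t) = 2*t
j(C) = -3/7 + C
o = -81336/7 (o = -11599 + (-3/7 - 20) = -11599 - 143/7 = -81336/7 ≈ -11619.)
o - p(-161) = -81336/7 - 2*(-161) = -81336/7 - 1*(-322) = -81336/7 + 322 = -79082/7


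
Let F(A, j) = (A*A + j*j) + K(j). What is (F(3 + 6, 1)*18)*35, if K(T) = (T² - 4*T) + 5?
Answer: 52920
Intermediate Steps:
K(T) = 5 + T² - 4*T
F(A, j) = 5 + A² - 4*j + 2*j² (F(A, j) = (A*A + j*j) + (5 + j² - 4*j) = (A² + j²) + (5 + j² - 4*j) = 5 + A² - 4*j + 2*j²)
(F(3 + 6, 1)*18)*35 = ((5 + (3 + 6)² - 4*1 + 2*1²)*18)*35 = ((5 + 9² - 4 + 2*1)*18)*35 = ((5 + 81 - 4 + 2)*18)*35 = (84*18)*35 = 1512*35 = 52920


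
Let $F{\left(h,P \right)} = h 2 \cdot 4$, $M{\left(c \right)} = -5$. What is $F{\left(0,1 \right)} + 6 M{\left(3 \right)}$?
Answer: $-30$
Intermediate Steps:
$F{\left(h,P \right)} = 8 h$ ($F{\left(h,P \right)} = 2 h 4 = 8 h$)
$F{\left(0,1 \right)} + 6 M{\left(3 \right)} = 8 \cdot 0 + 6 \left(-5\right) = 0 - 30 = -30$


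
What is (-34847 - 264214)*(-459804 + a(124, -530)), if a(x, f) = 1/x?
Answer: 17051170762395/124 ≈ 1.3751e+11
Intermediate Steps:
(-34847 - 264214)*(-459804 + a(124, -530)) = (-34847 - 264214)*(-459804 + 1/124) = -299061*(-459804 + 1/124) = -299061*(-57015695/124) = 17051170762395/124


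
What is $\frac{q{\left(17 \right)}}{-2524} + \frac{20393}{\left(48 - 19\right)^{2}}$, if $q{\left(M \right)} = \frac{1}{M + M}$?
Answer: $\frac{1750044847}{72171256} \approx 24.249$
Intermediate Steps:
$q{\left(M \right)} = \frac{1}{2 M}$
$\frac{q{\left(17 \right)}}{-2524} + \frac{20393}{\left(48 - 19\right)^{2}} = \frac{\frac{1}{2} \cdot \frac{1}{17}}{-2524} + \frac{20393}{\left(48 - 19\right)^{2}} = \frac{1}{2} \cdot \frac{1}{17} \left(- \frac{1}{2524}\right) + \frac{20393}{29^{2}} = \frac{1}{34} \left(- \frac{1}{2524}\right) + \frac{20393}{841} = - \frac{1}{85816} + 20393 \cdot \frac{1}{841} = - \frac{1}{85816} + \frac{20393}{841} = \frac{1750044847}{72171256}$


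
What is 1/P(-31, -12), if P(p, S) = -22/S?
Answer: 6/11 ≈ 0.54545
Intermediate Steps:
1/P(-31, -12) = 1/(-22/(-12)) = 1/(-22*(-1/12)) = 1/(11/6) = 6/11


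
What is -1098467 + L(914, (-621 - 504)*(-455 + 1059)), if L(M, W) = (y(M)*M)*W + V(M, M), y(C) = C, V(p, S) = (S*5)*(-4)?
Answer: -567652698747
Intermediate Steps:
V(p, S) = -20*S (V(p, S) = (5*S)*(-4) = -20*S)
L(M, W) = -20*M + W*M² (L(M, W) = (M*M)*W - 20*M = M²*W - 20*M = W*M² - 20*M = -20*M + W*M²)
-1098467 + L(914, (-621 - 504)*(-455 + 1059)) = -1098467 + 914*(-20 + 914*((-621 - 504)*(-455 + 1059))) = -1098467 + 914*(-20 + 914*(-1125*604)) = -1098467 + 914*(-20 + 914*(-679500)) = -1098467 + 914*(-20 - 621063000) = -1098467 + 914*(-621063020) = -1098467 - 567651600280 = -567652698747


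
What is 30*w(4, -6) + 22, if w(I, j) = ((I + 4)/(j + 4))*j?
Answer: 742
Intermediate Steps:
w(I, j) = j*(4 + I)/(4 + j) (w(I, j) = ((4 + I)/(4 + j))*j = j*(4 + I)/(4 + j))
30*w(4, -6) + 22 = 30*(-6*(4 + 4)/(4 - 6)) + 22 = 30*(-6*8/(-2)) + 22 = 30*(-6*(-½)*8) + 22 = 30*24 + 22 = 720 + 22 = 742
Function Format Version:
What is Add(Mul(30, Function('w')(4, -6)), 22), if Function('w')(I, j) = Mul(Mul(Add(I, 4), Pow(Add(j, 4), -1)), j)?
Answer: 742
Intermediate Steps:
Function('w')(I, j) = Mul(j, Pow(Add(4, j), -1), Add(4, I)) (Function('w')(I, j) = Mul(Mul(Add(4, I), Pow(Add(4, j), -1)), j) = Mul(Mul(Pow(Add(4, j), -1), Add(4, I)), j) = Mul(j, Pow(Add(4, j), -1), Add(4, I)))
Add(Mul(30, Function('w')(4, -6)), 22) = Add(Mul(30, Mul(-6, Pow(Add(4, -6), -1), Add(4, 4))), 22) = Add(Mul(30, Mul(-6, Pow(-2, -1), 8)), 22) = Add(Mul(30, Mul(-6, Rational(-1, 2), 8)), 22) = Add(Mul(30, 24), 22) = Add(720, 22) = 742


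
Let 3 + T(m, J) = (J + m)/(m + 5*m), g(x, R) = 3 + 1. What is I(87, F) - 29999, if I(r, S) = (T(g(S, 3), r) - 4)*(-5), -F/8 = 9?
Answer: -719591/24 ≈ -29983.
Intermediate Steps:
g(x, R) = 4
T(m, J) = -3 + (J + m)/(6*m) (T(m, J) = -3 + (J + m)/(m + 5*m) = -3 + (J + m)/((6*m)) = -3 + (J + m)*(1/(6*m)) = -3 + (J + m)/(6*m))
F = -72 (F = -8*9 = -72)
I(r, S) = 205/6 - 5*r/24 (I(r, S) = ((⅙)*(r - 17*4)/4 - 4)*(-5) = ((⅙)*(¼)*(r - 68) - 4)*(-5) = ((⅙)*(¼)*(-68 + r) - 4)*(-5) = ((-17/6 + r/24) - 4)*(-5) = (-41/6 + r/24)*(-5) = 205/6 - 5*r/24)
I(87, F) - 29999 = (205/6 - 5/24*87) - 29999 = (205/6 - 145/8) - 29999 = 385/24 - 29999 = -719591/24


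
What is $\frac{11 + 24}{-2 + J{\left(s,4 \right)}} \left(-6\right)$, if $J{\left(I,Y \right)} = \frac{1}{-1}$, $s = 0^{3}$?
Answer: $70$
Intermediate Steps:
$s = 0$
$J{\left(I,Y \right)} = -1$
$\frac{11 + 24}{-2 + J{\left(s,4 \right)}} \left(-6\right) = \frac{11 + 24}{-2 - 1} \left(-6\right) = \frac{35}{-3} \left(-6\right) = 35 \left(- \frac{1}{3}\right) \left(-6\right) = \left(- \frac{35}{3}\right) \left(-6\right) = 70$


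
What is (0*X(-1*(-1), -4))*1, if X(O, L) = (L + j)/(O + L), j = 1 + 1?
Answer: 0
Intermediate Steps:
j = 2
X(O, L) = (2 + L)/(L + O) (X(O, L) = (L + 2)/(O + L) = (2 + L)/(L + O))
(0*X(-1*(-1), -4))*1 = (0*((2 - 4)/(-4 - 1*(-1))))*1 = (0*(-2/(-4 + 1)))*1 = (0*(-2/(-3)))*1 = (0*(-1/3*(-2)))*1 = (0*(2/3))*1 = 0*1 = 0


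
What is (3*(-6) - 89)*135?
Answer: -14445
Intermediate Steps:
(3*(-6) - 89)*135 = (-18 - 89)*135 = -107*135 = -14445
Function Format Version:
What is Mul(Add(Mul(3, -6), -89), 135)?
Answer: -14445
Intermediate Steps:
Mul(Add(Mul(3, -6), -89), 135) = Mul(Add(-18, -89), 135) = Mul(-107, 135) = -14445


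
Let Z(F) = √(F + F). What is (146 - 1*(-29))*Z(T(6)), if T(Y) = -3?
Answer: 175*I*√6 ≈ 428.66*I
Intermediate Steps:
Z(F) = √2*√F (Z(F) = √(2*F) = √2*√F)
(146 - 1*(-29))*Z(T(6)) = (146 - 1*(-29))*(√2*√(-3)) = (146 + 29)*(√2*(I*√3)) = 175*(I*√6) = 175*I*√6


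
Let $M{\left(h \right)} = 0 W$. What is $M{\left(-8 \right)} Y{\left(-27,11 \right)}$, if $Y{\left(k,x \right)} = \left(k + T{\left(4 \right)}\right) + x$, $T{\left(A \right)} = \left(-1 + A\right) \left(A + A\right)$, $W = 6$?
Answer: $0$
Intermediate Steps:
$T{\left(A \right)} = 2 A \left(-1 + A\right)$ ($T{\left(A \right)} = \left(-1 + A\right) 2 A = 2 A \left(-1 + A\right)$)
$Y{\left(k,x \right)} = 24 + k + x$ ($Y{\left(k,x \right)} = \left(k + 2 \cdot 4 \left(-1 + 4\right)\right) + x = \left(k + 2 \cdot 4 \cdot 3\right) + x = \left(k + 24\right) + x = \left(24 + k\right) + x = 24 + k + x$)
$M{\left(h \right)} = 0$ ($M{\left(h \right)} = 0 \cdot 6 = 0$)
$M{\left(-8 \right)} Y{\left(-27,11 \right)} = 0 \left(24 - 27 + 11\right) = 0 \cdot 8 = 0$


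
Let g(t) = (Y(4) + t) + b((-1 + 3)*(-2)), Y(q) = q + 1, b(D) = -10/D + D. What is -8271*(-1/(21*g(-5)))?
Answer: -1838/7 ≈ -262.57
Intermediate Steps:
b(D) = D - 10/D (b(D) = -10/D + D = D - 10/D)
Y(q) = 1 + q
g(t) = 7/2 + t (g(t) = ((1 + 4) + t) + ((-1 + 3)*(-2) - 10*(-1/(2*(-1 + 3)))) = (5 + t) + (2*(-2) - 10/(2*(-2))) = (5 + t) + (-4 - 10/(-4)) = (5 + t) + (-4 - 10*(-1/4)) = (5 + t) + (-4 + 5/2) = (5 + t) - 3/2 = 7/2 + t)
-8271*(-1/(21*g(-5))) = -8271*(-1/(21*(7/2 - 5))) = -8271/((-21*(-3/2))) = -8271/63/2 = -8271*2/63 = -1838/7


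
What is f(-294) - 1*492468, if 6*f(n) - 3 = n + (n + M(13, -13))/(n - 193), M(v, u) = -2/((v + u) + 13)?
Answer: -18708727945/37986 ≈ -4.9252e+5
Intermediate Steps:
M(v, u) = -2/(13 + u + v) (M(v, u) = -2/((u + v) + 13) = -2/(13 + u + v))
f(n) = ½ + n/6 + (-2/13 + n)/(6*(-193 + n)) (f(n) = ½ + (n + (n - 2/(13 - 13 + 13))/(n - 193))/6 = ½ + (n + (n - 2/13)/(-193 + n))/6 = ½ + (n + (-2/13 + n)/(-193 + n))/6 = ½ + (n/6 + (-2/13 + n)/(6*(-193 + n))) = ½ + n/6 + (-2/13 + n)/(6*(-193 + n)))
f(-294) - 1*492468 = (-7529 - 2457*(-294) + 13*(-294)²)/(78*(-193 - 294)) - 1*492468 = (1/78)*(-7529 + 722358 + 13*86436)/(-487) - 492468 = (1/78)*(-1/487)*(-7529 + 722358 + 1123668) - 492468 = (1/78)*(-1/487)*1838497 - 492468 = -1838497/37986 - 492468 = -18708727945/37986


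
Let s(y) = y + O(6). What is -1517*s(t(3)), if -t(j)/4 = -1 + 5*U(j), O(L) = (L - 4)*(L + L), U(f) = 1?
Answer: -12136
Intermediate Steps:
O(L) = 2*L*(-4 + L) (O(L) = (-4 + L)*(2*L) = 2*L*(-4 + L))
t(j) = -16 (t(j) = -4*(-1 + 5*1) = -4*(-1 + 5) = -4*4 = -16)
s(y) = 24 + y (s(y) = y + 2*6*(-4 + 6) = y + 2*6*2 = y + 24 = 24 + y)
-1517*s(t(3)) = -1517*(24 - 16) = -1517*8 = -12136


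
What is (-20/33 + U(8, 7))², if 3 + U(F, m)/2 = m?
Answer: 59536/1089 ≈ 54.670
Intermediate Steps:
U(F, m) = -6 + 2*m
(-20/33 + U(8, 7))² = (-20/33 + (-6 + 2*7))² = (-20*1/33 + (-6 + 14))² = (-20/33 + 8)² = (244/33)² = 59536/1089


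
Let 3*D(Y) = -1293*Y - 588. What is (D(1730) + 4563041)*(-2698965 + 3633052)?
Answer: 3565610907705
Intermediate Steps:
D(Y) = -196 - 431*Y (D(Y) = (-1293*Y - 588)/3 = (-588 - 1293*Y)/3 = -196 - 431*Y)
(D(1730) + 4563041)*(-2698965 + 3633052) = ((-196 - 431*1730) + 4563041)*(-2698965 + 3633052) = ((-196 - 745630) + 4563041)*934087 = (-745826 + 4563041)*934087 = 3817215*934087 = 3565610907705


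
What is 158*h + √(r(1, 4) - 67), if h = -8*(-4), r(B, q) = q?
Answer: 5056 + 3*I*√7 ≈ 5056.0 + 7.9373*I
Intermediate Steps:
h = 32
158*h + √(r(1, 4) - 67) = 158*32 + √(4 - 67) = 5056 + √(-63) = 5056 + 3*I*√7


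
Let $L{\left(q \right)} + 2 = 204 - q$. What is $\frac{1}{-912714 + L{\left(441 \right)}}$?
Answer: $- \frac{1}{912953} \approx -1.0953 \cdot 10^{-6}$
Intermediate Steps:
$L{\left(q \right)} = 202 - q$ ($L{\left(q \right)} = -2 - \left(-204 + q\right) = 202 - q$)
$\frac{1}{-912714 + L{\left(441 \right)}} = \frac{1}{-912714 + \left(202 - 441\right)} = \frac{1}{-912714 - 239} = \frac{1}{-912953} = - \frac{1}{912953}$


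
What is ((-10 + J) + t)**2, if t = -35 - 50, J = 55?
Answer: 1600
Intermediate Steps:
t = -85
((-10 + J) + t)**2 = ((-10 + 55) - 85)**2 = (45 - 85)**2 = (-40)**2 = 1600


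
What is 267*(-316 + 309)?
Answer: -1869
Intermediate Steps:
267*(-316 + 309) = 267*(-7) = -1869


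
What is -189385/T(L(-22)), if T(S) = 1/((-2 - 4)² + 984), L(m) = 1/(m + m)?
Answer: -193172700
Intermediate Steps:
L(m) = 1/(2*m)
T(S) = 1/1020 (T(S) = 1/((-6)² + 984) = 1/(36 + 984) = 1/1020)
-189385/T(L(-22)) = -189385/1/1020 = -189385*1020 = -193172700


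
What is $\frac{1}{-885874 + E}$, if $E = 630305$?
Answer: $- \frac{1}{255569} \approx -3.9128 \cdot 10^{-6}$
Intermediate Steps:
$\frac{1}{-885874 + E} = \frac{1}{-885874 + 630305} = \frac{1}{-255569} = - \frac{1}{255569}$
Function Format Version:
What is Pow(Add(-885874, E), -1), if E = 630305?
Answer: Rational(-1, 255569) ≈ -3.9128e-6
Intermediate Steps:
Pow(Add(-885874, E), -1) = Pow(Add(-885874, 630305), -1) = Pow(-255569, -1) = Rational(-1, 255569)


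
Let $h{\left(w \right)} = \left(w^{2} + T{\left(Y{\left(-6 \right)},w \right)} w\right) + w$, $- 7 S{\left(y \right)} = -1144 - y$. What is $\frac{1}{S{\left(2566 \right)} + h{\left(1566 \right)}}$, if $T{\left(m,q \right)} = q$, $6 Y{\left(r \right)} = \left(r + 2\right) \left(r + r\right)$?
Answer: $\frac{1}{4906808} \approx 2.038 \cdot 10^{-7}$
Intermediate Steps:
$Y{\left(r \right)} = \frac{r \left(2 + r\right)}{3}$ ($Y{\left(r \right)} = \frac{\left(r + 2\right) \left(r + r\right)}{6} = \frac{\left(2 + r\right) 2 r}{6} = \frac{2 r \left(2 + r\right)}{6} = \frac{r \left(2 + r\right)}{3}$)
$S{\left(y \right)} = \frac{1144}{7} + \frac{y}{7}$ ($S{\left(y \right)} = - \frac{-1144 - y}{7} = \frac{1144}{7} + \frac{y}{7}$)
$h{\left(w \right)} = w + 2 w^{2}$ ($h{\left(w \right)} = \left(w^{2} + w w\right) + w = \left(w^{2} + w^{2}\right) + w = 2 w^{2} + w = w + 2 w^{2}$)
$\frac{1}{S{\left(2566 \right)} + h{\left(1566 \right)}} = \frac{1}{\left(\frac{1144}{7} + \frac{1}{7} \cdot 2566\right) + 1566 \left(1 + 2 \cdot 1566\right)} = \frac{1}{\left(\frac{1144}{7} + \frac{2566}{7}\right) + 1566 \left(1 + 3132\right)} = \frac{1}{530 + 1566 \cdot 3133} = \frac{1}{530 + 4906278} = \frac{1}{4906808}$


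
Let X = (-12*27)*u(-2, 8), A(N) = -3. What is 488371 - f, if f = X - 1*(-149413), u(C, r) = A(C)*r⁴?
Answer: -3642354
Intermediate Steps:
u(C, r) = -3*r⁴
X = 3981312 (X = (-12*27)*(-3*8⁴) = -(-972)*4096 = -324*(-12288) = 3981312)
f = 4130725 (f = 3981312 - 1*(-149413) = 3981312 + 149413 = 4130725)
488371 - f = 488371 - 1*4130725 = 488371 - 4130725 = -3642354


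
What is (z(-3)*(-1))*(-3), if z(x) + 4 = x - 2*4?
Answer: -45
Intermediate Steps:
z(x) = -12 + x (z(x) = -4 + (x - 2*4) = -4 + (x - 8) = -4 + (-8 + x) = -12 + x)
(z(-3)*(-1))*(-3) = ((-12 - 3)*(-1))*(-3) = -15*(-1)*(-3) = 15*(-3) = -45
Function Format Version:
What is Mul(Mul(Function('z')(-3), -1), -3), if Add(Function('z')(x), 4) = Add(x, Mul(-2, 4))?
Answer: -45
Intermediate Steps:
Function('z')(x) = Add(-12, x) (Function('z')(x) = Add(-4, Add(x, Mul(-2, 4))) = Add(-4, Add(x, -8)) = Add(-4, Add(-8, x)) = Add(-12, x))
Mul(Mul(Function('z')(-3), -1), -3) = Mul(Mul(Add(-12, -3), -1), -3) = Mul(Mul(-15, -1), -3) = Mul(15, -3) = -45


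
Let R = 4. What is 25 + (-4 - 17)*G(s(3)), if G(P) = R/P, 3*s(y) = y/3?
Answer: -227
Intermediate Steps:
s(y) = y/9 (s(y) = (y/3)/3 = y/9)
G(P) = 4/P
25 + (-4 - 17)*G(s(3)) = 25 + (-4 - 17)*(4/(((⅑)*3))) = 25 - 84/⅓ = 25 - 84*3 = 25 - 21*12 = 25 - 252 = -227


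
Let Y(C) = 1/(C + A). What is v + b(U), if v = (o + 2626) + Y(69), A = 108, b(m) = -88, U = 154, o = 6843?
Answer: 1660438/177 ≈ 9381.0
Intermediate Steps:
Y(C) = 1/(108 + C) (Y(C) = 1/(C + 108) = 1/(108 + C))
v = 1676014/177 (v = (6843 + 2626) + 1/(108 + 69) = 9469 + 1/177 = 1676014/177 ≈ 9469.0)
v + b(U) = 1676014/177 - 88 = 1660438/177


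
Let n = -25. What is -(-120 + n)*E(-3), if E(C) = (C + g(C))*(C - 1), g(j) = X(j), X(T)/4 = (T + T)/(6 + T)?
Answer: 6380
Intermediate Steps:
X(T) = 8*T/(6 + T) (X(T) = 4*((T + T)/(6 + T)) = 4*((2*T)/(6 + T)) = 4*(2*T/(6 + T)) = 8*T/(6 + T))
g(j) = 8*j/(6 + j)
E(C) = (-1 + C)*(C + 8*C/(6 + C)) (E(C) = (C + 8*C/(6 + C))*(C - 1) = (C + 8*C/(6 + C))*(-1 + C) = (-1 + C)*(C + 8*C/(6 + C)))
-(-120 + n)*E(-3) = -(-120 - 25)*(-3*(-14 + (-3)² + 13*(-3))/(6 - 3)) = -(-145)*(-3*(-14 + 9 - 39)/3) = -(-145)*(-3*⅓*(-44)) = -(-145)*44 = -1*(-6380) = 6380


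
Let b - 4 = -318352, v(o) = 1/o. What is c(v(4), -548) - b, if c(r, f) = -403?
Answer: 317945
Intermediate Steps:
b = -318348 (b = 4 - 318352 = -318348)
c(v(4), -548) - b = -403 - 1*(-318348) = -403 + 318348 = 317945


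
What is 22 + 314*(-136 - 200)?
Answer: -105482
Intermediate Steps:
22 + 314*(-136 - 200) = 22 + 314*(-336) = 22 - 105504 = -105482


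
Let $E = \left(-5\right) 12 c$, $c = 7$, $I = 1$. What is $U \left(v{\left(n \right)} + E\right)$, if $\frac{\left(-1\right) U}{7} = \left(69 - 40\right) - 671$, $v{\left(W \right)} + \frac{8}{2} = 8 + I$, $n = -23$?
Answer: $-1865010$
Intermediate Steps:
$v{\left(W \right)} = 5$ ($v{\left(W \right)} = -4 + \left(8 + 1\right) = -4 + 9 = 5$)
$U = 4494$ ($U = - 7 \left(\left(69 - 40\right) - 671\right) = - 7 \left(29 - 671\right) = \left(-7\right) \left(-642\right) = 4494$)
$E = -420$ ($E = \left(-5\right) 12 \cdot 7 = \left(-60\right) 7 = -420$)
$U \left(v{\left(n \right)} + E\right) = 4494 \left(5 - 420\right) = 4494 \left(-415\right) = -1865010$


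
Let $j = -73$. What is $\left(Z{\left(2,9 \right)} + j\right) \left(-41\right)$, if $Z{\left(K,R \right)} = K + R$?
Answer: $2542$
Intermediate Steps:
$\left(Z{\left(2,9 \right)} + j\right) \left(-41\right) = \left(\left(2 + 9\right) - 73\right) \left(-41\right) = \left(11 - 73\right) \left(-41\right) = \left(-62\right) \left(-41\right) = 2542$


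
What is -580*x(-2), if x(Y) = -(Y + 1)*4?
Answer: -2320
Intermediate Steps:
x(Y) = -4 - 4*Y (x(Y) = -(1 + Y)*4 = -(4 + 4*Y) = -4 - 4*Y)
-580*x(-2) = -580*(-4 - 4*(-2)) = -580*(-4 + 8) = -580*4 = -2320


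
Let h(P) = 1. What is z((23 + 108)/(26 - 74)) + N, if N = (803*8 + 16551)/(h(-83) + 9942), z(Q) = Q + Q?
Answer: -751133/238632 ≈ -3.1477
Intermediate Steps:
z(Q) = 2*Q
N = 22975/9943 (N = (803*8 + 16551)/(1 + 9942) = (6424 + 16551)/9943 = 22975*(1/9943) = 22975/9943 ≈ 2.3107)
z((23 + 108)/(26 - 74)) + N = 2*((23 + 108)/(26 - 74)) + 22975/9943 = 2*(131/(-48)) + 22975/9943 = 2*(131*(-1/48)) + 22975/9943 = 2*(-131/48) + 22975/9943 = -131/24 + 22975/9943 = -751133/238632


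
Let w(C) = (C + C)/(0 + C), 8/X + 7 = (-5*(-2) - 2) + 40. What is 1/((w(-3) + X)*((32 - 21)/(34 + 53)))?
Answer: 1189/330 ≈ 3.6030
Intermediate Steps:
X = 8/41 (X = 8/(-7 + ((-5*(-2) - 2) + 40)) = 8/(-7 + ((10 - 2) + 40)) = 8/(-7 + (8 + 40)) = 8/(-7 + 48) = 8/41 ≈ 0.19512)
w(C) = 2 (w(C) = (2*C)/C = 2)
1/((w(-3) + X)*((32 - 21)/(34 + 53))) = 1/((2 + 8/41)*((32 - 21)/(34 + 53))) = 1/(90*(11/87)/41) = 1/(90*(11*(1/87))/41) = 1/((90/41)*(11/87)) = 1/(330/1189) = 1189/330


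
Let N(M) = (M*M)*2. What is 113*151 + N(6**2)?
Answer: 19655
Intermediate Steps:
N(M) = 2*M**2 (N(M) = M**2*2 = 2*M**2)
113*151 + N(6**2) = 113*151 + 2*(6**2)**2 = 17063 + 2*36**2 = 17063 + 2*1296 = 17063 + 2592 = 19655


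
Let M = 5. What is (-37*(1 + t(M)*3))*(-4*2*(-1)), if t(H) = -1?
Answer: 592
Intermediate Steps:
(-37*(1 + t(M)*3))*(-4*2*(-1)) = (-37*(1 - 1*3))*(-4*2*(-1)) = (-37*(1 - 3))*(-8*(-1)) = -37*(-2)*8 = 74*8 = 592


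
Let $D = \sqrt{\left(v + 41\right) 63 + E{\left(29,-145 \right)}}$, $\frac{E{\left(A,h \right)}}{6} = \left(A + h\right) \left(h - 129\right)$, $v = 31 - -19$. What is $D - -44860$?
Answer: $44860 + \sqrt{196437} \approx 45303.0$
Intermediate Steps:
$v = 50$ ($v = 31 + 19 = 50$)
$E{\left(A,h \right)} = 6 \left(-129 + h\right) \left(A + h\right)$ ($E{\left(A,h \right)} = 6 \left(A + h\right) \left(h - 129\right) = 6 \left(A + h\right) \left(-129 + h\right) = 6 \left(-129 + h\right) \left(A + h\right)$)
$D = \sqrt{196437}$ ($D = \sqrt{\left(50 + 41\right) 63 + \left(\left(-774\right) 29 - -112230 + 6 \left(-145\right)^{2} + 6 \cdot 29 \left(-145\right)\right)} = \sqrt{91 \cdot 63 + \left(-22446 + 112230 + 6 \cdot 21025 - 25230\right)} = \sqrt{5733 + \left(-22446 + 112230 + 126150 - 25230\right)} = \sqrt{5733 + 190704} = \sqrt{196437} \approx 443.21$)
$D - -44860 = \sqrt{196437} - -44860 = \sqrt{196437} + 44860 = 44860 + \sqrt{196437}$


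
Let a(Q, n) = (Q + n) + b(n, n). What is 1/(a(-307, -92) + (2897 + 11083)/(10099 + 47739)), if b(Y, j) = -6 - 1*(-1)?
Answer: -28919/11676286 ≈ -0.0024767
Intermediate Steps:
b(Y, j) = -5 (b(Y, j) = -6 + 1 = -5)
a(Q, n) = -5 + Q + n (a(Q, n) = (Q + n) - 5 = -5 + Q + n)
1/(a(-307, -92) + (2897 + 11083)/(10099 + 47739)) = 1/((-5 - 307 - 92) + (2897 + 11083)/(10099 + 47739)) = 1/(-404 + 13980/57838) = 1/(-404 + 13980*(1/57838)) = 1/(-404 + 6990/28919) = 1/(-11676286/28919) = -28919/11676286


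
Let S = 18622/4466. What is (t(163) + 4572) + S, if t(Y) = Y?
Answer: 10582566/2233 ≈ 4739.2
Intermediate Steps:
S = 9311/2233 (S = 18622*(1/4466) = 9311/2233 ≈ 4.1697)
(t(163) + 4572) + S = (163 + 4572) + 9311/2233 = 4735 + 9311/2233 = 10582566/2233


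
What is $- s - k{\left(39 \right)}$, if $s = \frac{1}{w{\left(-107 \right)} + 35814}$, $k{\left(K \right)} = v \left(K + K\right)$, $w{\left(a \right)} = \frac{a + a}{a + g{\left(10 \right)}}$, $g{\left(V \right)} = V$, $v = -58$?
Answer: $\frac{15717154031}{3474172} \approx 4524.0$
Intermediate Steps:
$w{\left(a \right)} = \frac{2 a}{10 + a}$ ($w{\left(a \right)} = \frac{a + a}{a + 10} = \frac{2 a}{10 + a}$)
$k{\left(K \right)} = - 116 K$ ($k{\left(K \right)} = - 58 \left(K + K\right) = - 58 \cdot 2 K = - 116 K$)
$s = \frac{97}{3474172}$ ($s = \frac{1}{2 \left(-107\right) \frac{1}{10 - 107} + 35814} = \frac{1}{2 \left(-107\right) \frac{1}{-97} + 35814} = \frac{1}{2 \left(-107\right) \left(- \frac{1}{97}\right) + 35814} = \frac{1}{\frac{214}{97} + 35814} = \frac{1}{\frac{3474172}{97}} = \frac{97}{3474172} \approx 2.792 \cdot 10^{-5}$)
$- s - k{\left(39 \right)} = \left(-1\right) \frac{97}{3474172} - \left(-116\right) 39 = - \frac{97}{3474172} - -4524 = - \frac{97}{3474172} + 4524 = \frac{15717154031}{3474172}$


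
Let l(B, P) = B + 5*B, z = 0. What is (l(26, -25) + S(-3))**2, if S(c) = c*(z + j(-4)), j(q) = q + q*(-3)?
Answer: 17424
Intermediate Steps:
l(B, P) = 6*B
j(q) = -2*q (j(q) = q - 3*q = -2*q)
S(c) = 8*c (S(c) = c*(0 - 2*(-4)) = c*(0 + 8) = c*8 = 8*c)
(l(26, -25) + S(-3))**2 = (6*26 + 8*(-3))**2 = (156 - 24)**2 = 132**2 = 17424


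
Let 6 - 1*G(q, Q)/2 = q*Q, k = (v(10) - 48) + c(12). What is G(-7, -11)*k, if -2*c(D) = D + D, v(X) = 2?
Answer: 8236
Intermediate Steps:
c(D) = -D (c(D) = -(D + D)/2 = -D)
k = -58 (k = (2 - 48) - 1*12 = -46 - 12 = -58)
G(q, Q) = 12 - 2*Q*q (G(q, Q) = 12 - 2*q*Q = 12 - 2*Q*q)
G(-7, -11)*k = (12 - 2*(-11)*(-7))*(-58) = (12 - 154)*(-58) = -142*(-58) = 8236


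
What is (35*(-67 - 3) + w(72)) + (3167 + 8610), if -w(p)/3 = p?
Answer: 9111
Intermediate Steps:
w(p) = -3*p
(35*(-67 - 3) + w(72)) + (3167 + 8610) = (35*(-67 - 3) - 3*72) + (3167 + 8610) = (35*(-70) - 216) + 11777 = (-2450 - 216) + 11777 = -2666 + 11777 = 9111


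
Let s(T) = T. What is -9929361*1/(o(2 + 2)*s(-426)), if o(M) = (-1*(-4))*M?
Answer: 3309787/2272 ≈ 1456.8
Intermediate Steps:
o(M) = 4*M
-9929361*1/(o(2 + 2)*s(-426)) = -9929361*(-1/(1704*(2 + 2))) = -9929361/((-1704*4)) = -9929361/((-426*16)) = -9929361/(-6816) = -9929361*(-1/6816) = 3309787/2272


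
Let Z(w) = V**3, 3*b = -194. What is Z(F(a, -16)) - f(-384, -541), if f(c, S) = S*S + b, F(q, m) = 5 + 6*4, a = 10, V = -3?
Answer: -877930/3 ≈ -2.9264e+5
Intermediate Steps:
b = -194/3 (b = (1/3)*(-194) = -194/3 ≈ -64.667)
F(q, m) = 29 (F(q, m) = 5 + 24 = 29)
Z(w) = -27 (Z(w) = (-3)**3 = -27)
f(c, S) = -194/3 + S**2 (f(c, S) = S*S - 194/3 = S**2 - 194/3 = -194/3 + S**2)
Z(F(a, -16)) - f(-384, -541) = -27 - (-194/3 + (-541)**2) = -27 - (-194/3 + 292681) = -27 - 1*877849/3 = -27 - 877849/3 = -877930/3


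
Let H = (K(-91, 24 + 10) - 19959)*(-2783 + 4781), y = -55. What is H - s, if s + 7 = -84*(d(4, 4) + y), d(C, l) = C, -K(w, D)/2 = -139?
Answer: -39326915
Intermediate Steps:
K(w, D) = 278 (K(w, D) = -2*(-139) = 278)
H = -39322638 (H = (278 - 19959)*(-2783 + 4781) = -19681*1998 = -39322638)
s = 4277 (s = -7 - 84*(4 - 55) = -7 - 84*(-51) = -7 + 4284 = 4277)
H - s = -39322638 - 1*4277 = -39322638 - 4277 = -39326915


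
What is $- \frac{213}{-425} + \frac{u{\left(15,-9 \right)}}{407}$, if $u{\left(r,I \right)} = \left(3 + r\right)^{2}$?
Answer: $\frac{224391}{172975} \approx 1.2972$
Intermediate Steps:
$- \frac{213}{-425} + \frac{u{\left(15,-9 \right)}}{407} = - \frac{213}{-425} + \frac{\left(3 + 15\right)^{2}}{407} = \left(-213\right) \left(- \frac{1}{425}\right) + 18^{2} \cdot \frac{1}{407} = \frac{213}{425} + 324 \cdot \frac{1}{407} = \frac{213}{425} + \frac{324}{407} = \frac{224391}{172975}$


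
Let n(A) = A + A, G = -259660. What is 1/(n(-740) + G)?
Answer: -1/261140 ≈ -3.8294e-6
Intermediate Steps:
n(A) = 2*A
1/(n(-740) + G) = 1/(2*(-740) - 259660) = 1/(-1480 - 259660) = 1/(-261140) = -1/261140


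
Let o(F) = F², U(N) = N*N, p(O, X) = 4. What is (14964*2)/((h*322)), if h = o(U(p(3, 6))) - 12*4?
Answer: 3741/8372 ≈ 0.44685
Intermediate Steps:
U(N) = N²
h = 208 (h = (4²)² - 12*4 = 16² - 1*48 = 256 - 48 = 208)
(14964*2)/((h*322)) = (14964*2)/((208*322)) = 29928/66976 = 29928*(1/66976) = 3741/8372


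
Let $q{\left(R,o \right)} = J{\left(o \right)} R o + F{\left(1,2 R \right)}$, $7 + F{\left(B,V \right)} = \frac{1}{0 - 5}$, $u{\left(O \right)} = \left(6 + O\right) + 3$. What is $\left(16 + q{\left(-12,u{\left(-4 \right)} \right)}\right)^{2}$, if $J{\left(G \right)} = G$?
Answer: $\frac{2119936}{25} \approx 84798.0$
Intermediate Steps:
$u{\left(O \right)} = 9 + O$
$F{\left(B,V \right)} = - \frac{36}{5}$ ($F{\left(B,V \right)} = -7 + \frac{1}{0 - 5} = -7 + \frac{1}{-5} = -7 - \frac{1}{5} = - \frac{36}{5}$)
$q{\left(R,o \right)} = - \frac{36}{5} + R o^{2}$ ($q{\left(R,o \right)} = o R o - \frac{36}{5} = R o o - \frac{36}{5} = R o^{2} - \frac{36}{5} = - \frac{36}{5} + R o^{2}$)
$\left(16 + q{\left(-12,u{\left(-4 \right)} \right)}\right)^{2} = \left(16 - \left(\frac{36}{5} + 12 \left(9 - 4\right)^{2}\right)\right)^{2} = \left(16 - \left(\frac{36}{5} + 12 \cdot 5^{2}\right)\right)^{2} = \left(16 - \frac{1536}{5}\right)^{2} = \left(- \frac{1456}{5}\right)^{2} = \frac{2119936}{25}$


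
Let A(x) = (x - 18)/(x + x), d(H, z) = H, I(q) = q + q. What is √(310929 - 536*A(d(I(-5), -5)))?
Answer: √7754465/5 ≈ 556.94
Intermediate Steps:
I(q) = 2*q
A(x) = (-18 + x)/(2*x) (A(x) = (-18 + x)/((2*x)) = (-18 + x)*(1/(2*x)) = (-18 + x)/(2*x))
√(310929 - 536*A(d(I(-5), -5))) = √(310929 - 268*(-18 + 2*(-5))/(2*(-5))) = √(310929 - 268*(-18 - 10)/(-10)) = √(310929 - 268*(-1)*(-28)/10) = √(310929 - 536*7/5) = √(310929 - 3752/5) = √(1550893/5) = √7754465/5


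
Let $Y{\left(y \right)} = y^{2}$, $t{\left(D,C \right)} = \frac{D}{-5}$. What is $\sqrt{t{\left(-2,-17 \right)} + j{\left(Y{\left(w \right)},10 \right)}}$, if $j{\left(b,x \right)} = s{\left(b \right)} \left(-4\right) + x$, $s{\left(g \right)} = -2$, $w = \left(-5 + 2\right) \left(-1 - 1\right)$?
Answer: $\frac{2 \sqrt{115}}{5} \approx 4.2895$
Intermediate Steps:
$t{\left(D,C \right)} = - \frac{D}{5}$ ($t{\left(D,C \right)} = D \left(- \frac{1}{5}\right) = - \frac{D}{5}$)
$w = 6$ ($w = \left(-3\right) \left(-2\right) = 6$)
$j{\left(b,x \right)} = 8 + x$ ($j{\left(b,x \right)} = \left(-2\right) \left(-4\right) + x = 8 + x$)
$\sqrt{t{\left(-2,-17 \right)} + j{\left(Y{\left(w \right)},10 \right)}} = \sqrt{\left(- \frac{1}{5}\right) \left(-2\right) + \left(8 + 10\right)} = \sqrt{\frac{2}{5} + 18} = \sqrt{\frac{92}{5}} = \frac{2 \sqrt{115}}{5}$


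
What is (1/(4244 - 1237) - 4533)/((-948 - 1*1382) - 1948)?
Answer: 6815365/6431973 ≈ 1.0596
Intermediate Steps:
(1/(4244 - 1237) - 4533)/((-948 - 1*1382) - 1948) = (1/3007 - 4533)/((-948 - 1382) - 1948) = (1/3007 - 4533)/(-2330 - 1948) = -13630730/3007/(-4278) = -13630730/3007*(-1/4278) = 6815365/6431973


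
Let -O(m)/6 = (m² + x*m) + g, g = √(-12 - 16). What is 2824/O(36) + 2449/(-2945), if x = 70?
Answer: (-237*√7 + 519266*I)/(285*(√7 - 1908*I)) ≈ -0.95492 + 0.00017103*I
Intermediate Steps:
g = 2*I*√7 (g = √(-28) = 2*I*√7 ≈ 5.2915*I)
O(m) = -420*m - 6*m² - 12*I*√7 (O(m) = -6*((m² + 70*m) + 2*I*√7) = -6*(m² + 70*m + 2*I*√7) = -420*m - 6*m² - 12*I*√7)
2824/O(36) + 2449/(-2945) = 2824/(-420*36 - 6*36² - 12*I*√7) + 2449/(-2945) = 2824/(-15120 - 6*1296 - 12*I*√7) + 2449*(-1/2945) = 2824/(-15120 - 7776 - 12*I*√7) - 79/95 = 2824/(-22896 - 12*I*√7) - 79/95 = -79/95 + 2824/(-22896 - 12*I*√7)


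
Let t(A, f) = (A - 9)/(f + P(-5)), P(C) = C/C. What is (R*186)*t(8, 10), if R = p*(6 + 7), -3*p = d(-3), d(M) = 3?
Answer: 2418/11 ≈ 219.82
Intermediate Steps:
P(C) = 1
p = -1 (p = -⅓*3 = -1)
t(A, f) = (-9 + A)/(1 + f) (t(A, f) = (A - 9)/(f + 1) = (-9 + A)/(1 + f))
R = -13 (R = -(6 + 7) = -1*13 = -13)
(R*186)*t(8, 10) = (-13*186)*((-9 + 8)/(1 + 10)) = -2418*(-1)/11 = -2418*(-1/11) = 2418/11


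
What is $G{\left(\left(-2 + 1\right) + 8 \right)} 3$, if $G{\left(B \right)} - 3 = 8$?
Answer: $33$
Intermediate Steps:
$G{\left(B \right)} = 11$ ($G{\left(B \right)} = 3 + 8 = 11$)
$G{\left(\left(-2 + 1\right) + 8 \right)} 3 = 11 \cdot 3 = 33$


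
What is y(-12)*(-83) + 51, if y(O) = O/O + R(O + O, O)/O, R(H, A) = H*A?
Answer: 1960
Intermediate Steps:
R(H, A) = A*H
y(O) = 1 + 2*O (y(O) = O/O + (O*(O + O))/O = 1 + (O*(2*O))/O = 1 + (2*O²)/O = 1 + 2*O)
y(-12)*(-83) + 51 = (1 + 2*(-12))*(-83) + 51 = (1 - 24)*(-83) + 51 = -23*(-83) + 51 = 1909 + 51 = 1960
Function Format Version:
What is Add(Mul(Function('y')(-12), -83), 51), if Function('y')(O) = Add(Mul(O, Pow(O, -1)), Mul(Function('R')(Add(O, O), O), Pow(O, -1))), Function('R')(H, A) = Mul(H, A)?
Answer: 1960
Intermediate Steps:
Function('R')(H, A) = Mul(A, H)
Function('y')(O) = Add(1, Mul(2, O)) (Function('y')(O) = Add(Mul(O, Pow(O, -1)), Mul(Mul(O, Add(O, O)), Pow(O, -1))) = Add(1, Mul(Mul(O, Mul(2, O)), Pow(O, -1))) = Add(1, Mul(Mul(2, Pow(O, 2)), Pow(O, -1))) = Add(1, Mul(2, O)))
Add(Mul(Function('y')(-12), -83), 51) = Add(Mul(Add(1, Mul(2, -12)), -83), 51) = Add(Mul(Add(1, -24), -83), 51) = Add(Mul(-23, -83), 51) = Add(1909, 51) = 1960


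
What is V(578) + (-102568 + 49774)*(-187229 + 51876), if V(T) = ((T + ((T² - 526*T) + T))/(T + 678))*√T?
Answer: 7145826282 + 132651*√2/314 ≈ 7.1458e+9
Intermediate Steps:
V(T) = √T*(T² - 524*T)/(678 + T) (V(T) = ((T + (T² - 525*T))/(678 + T))*√T = ((T² - 524*T)/(678 + T))*√T = √T*(T² - 524*T)/(678 + T))
V(578) + (-102568 + 49774)*(-187229 + 51876) = 578^(3/2)*(-524 + 578)/(678 + 578) + (-102568 + 49774)*(-187229 + 51876) = (9826*√2)*54/1256 - 52794*(-135353) = (9826*√2)*(1/1256)*54 + 7145826282 = 132651*√2/314 + 7145826282 = 7145826282 + 132651*√2/314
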